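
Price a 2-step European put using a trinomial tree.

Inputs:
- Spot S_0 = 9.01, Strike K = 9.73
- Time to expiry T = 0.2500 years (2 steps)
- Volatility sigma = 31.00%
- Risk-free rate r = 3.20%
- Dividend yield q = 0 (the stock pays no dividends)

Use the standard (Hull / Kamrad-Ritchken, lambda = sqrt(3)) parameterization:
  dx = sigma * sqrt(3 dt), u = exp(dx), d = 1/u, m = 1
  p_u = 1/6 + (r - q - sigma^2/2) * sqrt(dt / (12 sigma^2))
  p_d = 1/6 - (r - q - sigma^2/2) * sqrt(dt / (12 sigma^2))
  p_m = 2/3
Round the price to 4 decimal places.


Answer: Price = V(0,0) = 0.9798

Derivation:
dt = T/N = 0.125000; dx = sigma*sqrt(3*dt) = 0.189835
u = exp(dx) = 1.209051; d = 1/u = 0.827095
p_u = 0.161382, p_m = 0.666667, p_d = 0.171951
Discount per step: exp(-r*dt) = 0.996008
Stock lattice S(k, j) with j the centered position index:
  k=0: S(0,+0) = 9.0100
  k=1: S(1,-1) = 7.4521; S(1,+0) = 9.0100; S(1,+1) = 10.8935
  k=2: S(2,-2) = 6.1636; S(2,-1) = 7.4521; S(2,+0) = 9.0100; S(2,+1) = 10.8935; S(2,+2) = 13.1708
Terminal payoffs V(N, j) = max(K - S_T, 0):
  V(2,-2) = 3.566381; V(2,-1) = 2.277872; V(2,+0) = 0.720000; V(2,+1) = 0.000000; V(2,+2) = 0.000000
Backward induction: V(k, j) = exp(-r*dt) * [p_u * V(k+1, j+1) + p_m * V(k+1, j) + p_d * V(k+1, j-1)]
  V(1,-1) = exp(-r*dt) * [p_u*0.720000 + p_m*2.277872 + p_d*3.566381] = 2.239045
  V(1,+0) = exp(-r*dt) * [p_u*0.000000 + p_m*0.720000 + p_d*2.277872] = 0.868202
  V(1,+1) = exp(-r*dt) * [p_u*0.000000 + p_m*0.000000 + p_d*0.720000] = 0.123310
  V(0,+0) = exp(-r*dt) * [p_u*0.123310 + p_m*0.868202 + p_d*2.239045] = 0.979780


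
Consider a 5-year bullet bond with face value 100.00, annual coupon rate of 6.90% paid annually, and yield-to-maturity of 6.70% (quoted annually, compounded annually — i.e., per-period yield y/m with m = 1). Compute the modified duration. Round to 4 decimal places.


Answer: Modified duration = 4.1215

Derivation:
Coupon per period c = face * coupon_rate / m = 6.900000
Periods per year m = 1; per-period yield y/m = 0.067000
Number of cashflows N = 5
Cashflows (t years, CF_t, discount factor 1/(1+y/m)^(m*t), PV):
  t = 1.0000: CF_t = 6.900000, DF = 0.937207, PV = 6.466729
  t = 2.0000: CF_t = 6.900000, DF = 0.878357, PV = 6.060665
  t = 3.0000: CF_t = 6.900000, DF = 0.823203, PV = 5.680098
  t = 4.0000: CF_t = 6.900000, DF = 0.771511, PV = 5.323428
  t = 5.0000: CF_t = 106.900000, DF = 0.723066, PV = 77.295749
Price P = sum_t PV_t = 100.826669
First compute Macaulay numerator sum_t t * PV_t:
  t * PV_t at t = 1.0000: 6.466729
  t * PV_t at t = 2.0000: 12.121329
  t * PV_t at t = 3.0000: 17.040294
  t * PV_t at t = 4.0000: 21.293713
  t * PV_t at t = 5.0000: 386.478743
Macaulay duration D = 443.400809 / 100.826669 = 4.397654
Modified duration = D / (1 + y/m) = 4.397654 / (1 + 0.067000) = 4.121513


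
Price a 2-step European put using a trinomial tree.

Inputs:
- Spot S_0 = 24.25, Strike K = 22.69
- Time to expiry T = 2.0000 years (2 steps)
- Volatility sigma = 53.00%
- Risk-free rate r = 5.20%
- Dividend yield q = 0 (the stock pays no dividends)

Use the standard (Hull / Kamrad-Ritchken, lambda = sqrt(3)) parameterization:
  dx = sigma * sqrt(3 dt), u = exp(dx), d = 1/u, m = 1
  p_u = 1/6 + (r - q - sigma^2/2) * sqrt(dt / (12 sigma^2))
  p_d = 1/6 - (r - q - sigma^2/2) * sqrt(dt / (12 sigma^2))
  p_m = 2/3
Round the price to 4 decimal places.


Answer: Price = V(0,0) = 4.1408

Derivation:
dt = T/N = 1.000000; dx = sigma*sqrt(3*dt) = 0.917987
u = exp(dx) = 2.504244; d = 1/u = 0.399322
p_u = 0.118491, p_m = 0.666667, p_d = 0.214843
Discount per step: exp(-r*dt) = 0.949329
Stock lattice S(k, j) with j the centered position index:
  k=0: S(0,+0) = 24.2500
  k=1: S(1,-1) = 9.6836; S(1,+0) = 24.2500; S(1,+1) = 60.7279
  k=2: S(2,-2) = 3.8669; S(2,-1) = 9.6836; S(2,+0) = 24.2500; S(2,+1) = 60.7279; S(2,+2) = 152.0775
Terminal payoffs V(N, j) = max(K - S_T, 0):
  V(2,-2) = 18.823140; V(2,-1) = 13.006439; V(2,+0) = 0.000000; V(2,+1) = 0.000000; V(2,+2) = 0.000000
Backward induction: V(k, j) = exp(-r*dt) * [p_u * V(k+1, j+1) + p_m * V(k+1, j) + p_d * V(k+1, j-1)]
  V(1,-1) = exp(-r*dt) * [p_u*0.000000 + p_m*13.006439 + p_d*18.823140] = 12.070692
  V(1,+0) = exp(-r*dt) * [p_u*0.000000 + p_m*0.000000 + p_d*13.006439] = 2.652747
  V(1,+1) = exp(-r*dt) * [p_u*0.000000 + p_m*0.000000 + p_d*0.000000] = 0.000000
  V(0,+0) = exp(-r*dt) * [p_u*0.000000 + p_m*2.652747 + p_d*12.070692] = 4.140781


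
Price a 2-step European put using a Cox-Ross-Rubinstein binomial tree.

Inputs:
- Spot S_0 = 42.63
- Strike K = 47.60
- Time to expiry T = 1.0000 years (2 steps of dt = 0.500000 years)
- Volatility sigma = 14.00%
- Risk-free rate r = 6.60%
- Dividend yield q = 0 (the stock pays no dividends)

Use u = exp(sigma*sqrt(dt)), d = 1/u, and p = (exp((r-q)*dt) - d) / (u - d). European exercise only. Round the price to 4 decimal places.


Answer: Price = V(0,0) = 3.6265

Derivation:
dt = T/N = 0.500000
u = exp(sigma*sqrt(dt)) = 1.104061; d = 1/u = 0.905747
p = (exp((r-q)*dt) - d) / (u - d) = 0.644451
Discount per step: exp(-r*dt) = 0.967539
Stock lattice S(k, i) with i counting down-moves:
  k=0: S(0,0) = 42.6300
  k=1: S(1,0) = 47.0661; S(1,1) = 38.6120
  k=2: S(2,0) = 51.9638; S(2,1) = 42.6300; S(2,2) = 34.9727
Terminal payoffs V(N, i) = max(K - S_T, 0):
  V(2,0) = 0.000000; V(2,1) = 4.970000; V(2,2) = 12.627280
Backward induction: V(k, i) = exp(-r*dt) * [p * V(k+1, i) + (1-p) * V(k+1, i+1)].
  V(1,0) = exp(-r*dt) * [p*0.000000 + (1-p)*4.970000] = 1.709718
  V(1,1) = exp(-r*dt) * [p*4.970000 + (1-p)*12.627280] = 7.442829
  V(0,0) = exp(-r*dt) * [p*1.709718 + (1-p)*7.442829] = 3.626451


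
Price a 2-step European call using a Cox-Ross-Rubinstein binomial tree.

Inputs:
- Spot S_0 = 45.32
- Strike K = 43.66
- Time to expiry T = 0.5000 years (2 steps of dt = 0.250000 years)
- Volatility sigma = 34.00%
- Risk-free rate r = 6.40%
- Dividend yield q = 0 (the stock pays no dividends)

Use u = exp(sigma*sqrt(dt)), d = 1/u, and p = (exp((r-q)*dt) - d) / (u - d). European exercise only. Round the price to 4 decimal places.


Answer: Price = V(0,0) = 5.7430

Derivation:
dt = T/N = 0.250000
u = exp(sigma*sqrt(dt)) = 1.185305; d = 1/u = 0.843665
p = (exp((r-q)*dt) - d) / (u - d) = 0.504812
Discount per step: exp(-r*dt) = 0.984127
Stock lattice S(k, i) with i counting down-moves:
  k=0: S(0,0) = 45.3200
  k=1: S(1,0) = 53.7180; S(1,1) = 38.2349
  k=2: S(2,0) = 63.6722; S(2,1) = 45.3200; S(2,2) = 32.2574
Terminal payoffs V(N, i) = max(S_T - K, 0):
  V(2,0) = 20.012225; V(2,1) = 1.660000; V(2,2) = 0.000000
Backward induction: V(k, i) = exp(-r*dt) * [p * V(k+1, i) + (1-p) * V(k+1, i+1)].
  V(1,0) = exp(-r*dt) * [p*20.012225 + (1-p)*1.660000] = 10.751017
  V(1,1) = exp(-r*dt) * [p*1.660000 + (1-p)*0.000000] = 0.824686
  V(0,0) = exp(-r*dt) * [p*10.751017 + (1-p)*0.824686] = 5.742987


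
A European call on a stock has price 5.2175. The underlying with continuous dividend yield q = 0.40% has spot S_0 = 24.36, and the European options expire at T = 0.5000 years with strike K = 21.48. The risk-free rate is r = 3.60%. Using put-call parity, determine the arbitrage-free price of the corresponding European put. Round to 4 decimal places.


Answer: Put price = 2.0030

Derivation:
Put-call parity: C - P = S_0 * exp(-qT) - K * exp(-rT).
S_0 * exp(-qT) = 24.3600 * 0.99800200 = 24.31132869
K * exp(-rT) = 21.4800 * 0.98216103 = 21.09681898
P = C - S*exp(-qT) + K*exp(-rT)
P = 5.2175 - 24.31132869 + 21.09681898 = 2.0030


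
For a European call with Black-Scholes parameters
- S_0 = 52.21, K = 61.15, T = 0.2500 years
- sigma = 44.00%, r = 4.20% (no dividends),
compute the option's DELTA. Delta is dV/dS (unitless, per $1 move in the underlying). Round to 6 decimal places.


Answer: Delta = 0.287498

Derivation:
d1 = -0.5607082487; d2 = -0.7807082487
phi(d1) = 0.3409104646; exp(-qT) = 1.0000000000; exp(-rT) = 0.9895549326
N(d1) = 0.2874982215
Delta = exp(-qT) * N(d1) = 1.0000000000 * 0.2874982215 = 0.287498


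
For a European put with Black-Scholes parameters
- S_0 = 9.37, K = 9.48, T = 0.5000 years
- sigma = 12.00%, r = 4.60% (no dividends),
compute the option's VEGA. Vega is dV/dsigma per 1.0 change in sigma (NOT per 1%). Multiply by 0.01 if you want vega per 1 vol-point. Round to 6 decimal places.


d1 = 0.1759373594; d2 = 0.0910845456
phi(d1) = 0.3928153950; exp(-qT) = 1.0000000000; exp(-rT) = 0.9772624838
Vega = S * exp(-qT) * phi(d1) * sqrt(T) = 9.3700 * 1.0000000000 * 0.3928153950 * 0.7071067812 = 2.602634

Answer: Vega = 2.602634


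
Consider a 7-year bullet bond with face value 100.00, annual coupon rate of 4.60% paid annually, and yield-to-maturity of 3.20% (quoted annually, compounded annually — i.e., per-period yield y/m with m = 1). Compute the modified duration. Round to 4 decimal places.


Answer: Modified duration = 5.9900

Derivation:
Coupon per period c = face * coupon_rate / m = 4.600000
Periods per year m = 1; per-period yield y/m = 0.032000
Number of cashflows N = 7
Cashflows (t years, CF_t, discount factor 1/(1+y/m)^(m*t), PV):
  t = 1.0000: CF_t = 4.600000, DF = 0.968992, PV = 4.457364
  t = 2.0000: CF_t = 4.600000, DF = 0.938946, PV = 4.319151
  t = 3.0000: CF_t = 4.600000, DF = 0.909831, PV = 4.185224
  t = 4.0000: CF_t = 4.600000, DF = 0.881620, PV = 4.055450
  t = 5.0000: CF_t = 4.600000, DF = 0.854283, PV = 3.929700
  t = 6.0000: CF_t = 4.600000, DF = 0.827793, PV = 3.807848
  t = 7.0000: CF_t = 104.600000, DF = 0.802125, PV = 83.902288
Price P = sum_t PV_t = 108.657026
First compute Macaulay numerator sum_t t * PV_t:
  t * PV_t at t = 1.0000: 4.457364
  t * PV_t at t = 2.0000: 8.638303
  t * PV_t at t = 3.0000: 12.555673
  t * PV_t at t = 4.0000: 16.221800
  t * PV_t at t = 5.0000: 19.648498
  t * PV_t at t = 6.0000: 22.847090
  t * PV_t at t = 7.0000: 587.316015
Macaulay duration D = 671.684743 / 108.657026 = 6.181696
Modified duration = D / (1 + y/m) = 6.181696 / (1 + 0.032000) = 5.990016


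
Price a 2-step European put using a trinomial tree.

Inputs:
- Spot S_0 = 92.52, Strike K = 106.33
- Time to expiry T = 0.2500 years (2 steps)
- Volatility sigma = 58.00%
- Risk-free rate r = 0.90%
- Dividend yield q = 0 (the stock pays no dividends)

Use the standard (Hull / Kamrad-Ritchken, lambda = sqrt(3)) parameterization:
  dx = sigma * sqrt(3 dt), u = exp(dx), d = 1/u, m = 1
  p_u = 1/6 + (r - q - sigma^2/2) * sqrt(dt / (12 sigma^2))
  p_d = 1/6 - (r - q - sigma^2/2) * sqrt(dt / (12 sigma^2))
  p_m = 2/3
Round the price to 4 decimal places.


Answer: Price = V(0,0) = 19.9093

Derivation:
dt = T/N = 0.125000; dx = sigma*sqrt(3*dt) = 0.355176
u = exp(dx) = 1.426432; d = 1/u = 0.701050
p_u = 0.138652, p_m = 0.666667, p_d = 0.194681
Discount per step: exp(-r*dt) = 0.998876
Stock lattice S(k, j) with j the centered position index:
  k=0: S(0,+0) = 92.5200
  k=1: S(1,-1) = 64.8611; S(1,+0) = 92.5200; S(1,+1) = 131.9735
  k=2: S(2,-2) = 45.4709; S(2,-1) = 64.8611; S(2,+0) = 92.5200; S(2,+1) = 131.9735; S(2,+2) = 188.2511
Terminal payoffs V(N, j) = max(K - S_T, 0):
  V(2,-2) = 60.859089; V(2,-1) = 41.468850; V(2,+0) = 13.810000; V(2,+1) = 0.000000; V(2,+2) = 0.000000
Backward induction: V(k, j) = exp(-r*dt) * [p_u * V(k+1, j+1) + p_m * V(k+1, j) + p_d * V(k+1, j-1)]
  V(1,-1) = exp(-r*dt) * [p_u*13.810000 + p_m*41.468850 + p_d*60.859089] = 41.362236
  V(1,+0) = exp(-r*dt) * [p_u*0.000000 + p_m*13.810000 + p_d*41.468850] = 17.260433
  V(1,+1) = exp(-r*dt) * [p_u*0.000000 + p_m*0.000000 + p_d*13.810000] = 2.685521
  V(0,+0) = exp(-r*dt) * [p_u*2.685521 + p_m*17.260433 + p_d*41.362236] = 19.909338


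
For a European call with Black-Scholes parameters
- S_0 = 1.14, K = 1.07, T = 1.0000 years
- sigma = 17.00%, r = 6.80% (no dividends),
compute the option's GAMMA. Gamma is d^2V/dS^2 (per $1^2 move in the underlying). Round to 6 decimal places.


d1 = 0.8577624349; d2 = 0.6877624349
phi(d1) = 0.2761484403; exp(-qT) = 1.0000000000; exp(-rT) = 0.9342604736
Gamma = exp(-qT) * phi(d1) / (S * sigma * sqrt(T)) = 1.0000000000 * 0.2761484403 / (1.1400 * 0.1700 * 1.0000000000) = 1.424915

Answer: Gamma = 1.424915


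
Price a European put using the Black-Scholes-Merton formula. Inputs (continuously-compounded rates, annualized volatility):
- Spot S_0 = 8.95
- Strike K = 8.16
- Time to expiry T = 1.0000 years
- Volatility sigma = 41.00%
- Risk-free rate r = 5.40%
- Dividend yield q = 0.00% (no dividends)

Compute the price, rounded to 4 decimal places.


Answer: Price = 0.8293

Derivation:
d1 = (ln(S/K) + (r - q + 0.5*sigma^2) * T) / (sigma * sqrt(T)) = 0.56209601
d2 = d1 - sigma * sqrt(T) = 0.15209601
exp(-rT) = 0.94743211; exp(-qT) = 1.00000000
P = K * exp(-rT) * N(-d2) - S_0 * exp(-qT) * N(-d1)
N(-d1) = 0.28702530; N(-d2) = 0.43955561
P = 8.1600 * 0.94743211 * 0.43955561 - 8.9500 * 1.00000000 * 0.28702530 = 0.8293


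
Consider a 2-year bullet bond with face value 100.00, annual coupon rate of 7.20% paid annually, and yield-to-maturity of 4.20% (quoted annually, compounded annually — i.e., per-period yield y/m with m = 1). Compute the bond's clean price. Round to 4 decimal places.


Coupon per period c = face * coupon_rate / m = 7.200000
Periods per year m = 1; per-period yield y/m = 0.042000
Number of cashflows N = 2
Cashflows (t years, CF_t, discount factor 1/(1+y/m)^(m*t), PV):
  t = 1.0000: CF_t = 7.200000, DF = 0.959693, PV = 6.909789
  t = 2.0000: CF_t = 107.200000, DF = 0.921010, PV = 98.732321
Price P = sum_t PV_t = 105.642110

Answer: Price = 105.6421


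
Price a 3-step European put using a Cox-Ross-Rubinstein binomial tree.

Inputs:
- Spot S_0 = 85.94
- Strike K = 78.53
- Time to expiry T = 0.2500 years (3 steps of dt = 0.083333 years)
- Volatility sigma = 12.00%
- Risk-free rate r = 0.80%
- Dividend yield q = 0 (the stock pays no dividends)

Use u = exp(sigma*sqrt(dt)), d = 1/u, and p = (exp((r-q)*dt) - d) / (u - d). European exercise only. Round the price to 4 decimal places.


dt = T/N = 0.083333
u = exp(sigma*sqrt(dt)) = 1.035248; d = 1/u = 0.965952
p = (exp((r-q)*dt) - d) / (u - d) = 0.500964
Discount per step: exp(-r*dt) = 0.999334
Stock lattice S(k, i) with i counting down-moves:
  k=0: S(0,0) = 85.9400
  k=1: S(1,0) = 88.9692; S(1,1) = 83.0139
  k=2: S(2,0) = 92.1052; S(2,1) = 85.9400; S(2,2) = 80.1875
  k=3: S(3,0) = 95.3517; S(3,1) = 88.9692; S(3,2) = 83.0139; S(3,3) = 77.4573
Terminal payoffs V(N, i) = max(K - S_T, 0):
  V(3,0) = 0.000000; V(3,1) = 0.000000; V(3,2) = 0.000000; V(3,3) = 1.072738
Backward induction: V(k, i) = exp(-r*dt) * [p * V(k+1, i) + (1-p) * V(k+1, i+1)].
  V(2,0) = exp(-r*dt) * [p*0.000000 + (1-p)*0.000000] = 0.000000
  V(2,1) = exp(-r*dt) * [p*0.000000 + (1-p)*0.000000] = 0.000000
  V(2,2) = exp(-r*dt) * [p*0.000000 + (1-p)*1.072738] = 0.534978
  V(1,0) = exp(-r*dt) * [p*0.000000 + (1-p)*0.000000] = 0.000000
  V(1,1) = exp(-r*dt) * [p*0.000000 + (1-p)*0.534978] = 0.266795
  V(0,0) = exp(-r*dt) * [p*0.000000 + (1-p)*0.266795] = 0.133051

Answer: Price = V(0,0) = 0.1331


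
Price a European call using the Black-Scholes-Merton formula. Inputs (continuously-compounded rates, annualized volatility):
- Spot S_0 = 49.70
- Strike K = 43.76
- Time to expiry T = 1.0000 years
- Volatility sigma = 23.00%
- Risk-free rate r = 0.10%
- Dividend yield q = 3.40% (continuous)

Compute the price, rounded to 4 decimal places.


d1 = (ln(S/K) + (r - q + 0.5*sigma^2) * T) / (sigma * sqrt(T)) = 0.52493380
d2 = d1 - sigma * sqrt(T) = 0.29493380
exp(-rT) = 0.99900050; exp(-qT) = 0.96657150
C = S_0 * exp(-qT) * N(d1) - K * exp(-rT) * N(d2)
N(d1) = 0.70018540; N(d2) = 0.61597778
C = 49.7000 * 0.96657150 * 0.70018540 - 43.7600 * 0.99900050 * 0.61597778 = 6.7077

Answer: Price = 6.7077


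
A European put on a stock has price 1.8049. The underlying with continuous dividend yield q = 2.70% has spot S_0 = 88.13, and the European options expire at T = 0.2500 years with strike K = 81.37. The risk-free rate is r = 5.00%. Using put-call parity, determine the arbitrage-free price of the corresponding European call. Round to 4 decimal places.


Put-call parity: C - P = S_0 * exp(-qT) - K * exp(-rT).
S_0 * exp(-qT) = 88.1300 * 0.99327273 = 87.53712570
K * exp(-rT) = 81.3700 * 0.98757780 = 80.35920563
C = P + S*exp(-qT) - K*exp(-rT)
C = 1.8049 + 87.53712570 - 80.35920563 = 8.9828

Answer: Call price = 8.9828


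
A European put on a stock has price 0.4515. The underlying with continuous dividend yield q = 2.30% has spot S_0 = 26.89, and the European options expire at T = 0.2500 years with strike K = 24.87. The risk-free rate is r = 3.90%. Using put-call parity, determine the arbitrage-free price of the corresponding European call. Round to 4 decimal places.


Answer: Call price = 2.5586

Derivation:
Put-call parity: C - P = S_0 * exp(-qT) - K * exp(-rT).
S_0 * exp(-qT) = 26.8900 * 0.99426650 = 26.73582617
K * exp(-rT) = 24.8700 * 0.99029738 = 24.62869577
C = P + S*exp(-qT) - K*exp(-rT)
C = 0.4515 + 26.73582617 - 24.62869577 = 2.5586


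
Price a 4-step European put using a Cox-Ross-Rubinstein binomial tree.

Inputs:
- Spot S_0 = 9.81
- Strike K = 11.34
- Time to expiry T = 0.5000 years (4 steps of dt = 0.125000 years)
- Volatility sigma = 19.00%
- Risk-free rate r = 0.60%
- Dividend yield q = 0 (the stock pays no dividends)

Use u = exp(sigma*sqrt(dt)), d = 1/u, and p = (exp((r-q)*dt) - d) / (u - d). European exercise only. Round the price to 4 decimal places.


Answer: Price = V(0,0) = 1.5811

Derivation:
dt = T/N = 0.125000
u = exp(sigma*sqrt(dt)) = 1.069483; d = 1/u = 0.935031
p = (exp((r-q)*dt) - d) / (u - d) = 0.488793
Discount per step: exp(-r*dt) = 0.999250
Stock lattice S(k, i) with i counting down-moves:
  k=0: S(0,0) = 9.8100
  k=1: S(1,0) = 10.4916; S(1,1) = 9.1727
  k=2: S(2,0) = 11.2206; S(2,1) = 9.8100; S(2,2) = 8.5767
  k=3: S(3,0) = 12.0003; S(3,1) = 10.4916; S(3,2) = 9.1727; S(3,3) = 8.0195
  k=4: S(4,0) = 12.8341; S(4,1) = 11.2206; S(4,2) = 9.8100; S(4,3) = 8.5767; S(4,4) = 7.4985
Terminal payoffs V(N, i) = max(K - S_T, 0):
  V(4,0) = 0.000000; V(4,1) = 0.119387; V(4,2) = 1.530000; V(4,3) = 2.763276; V(4,4) = 3.841510
Backward induction: V(k, i) = exp(-r*dt) * [p * V(k+1, i) + (1-p) * V(k+1, i+1)].
  V(3,0) = exp(-r*dt) * [p*0.000000 + (1-p)*0.119387] = 0.060986
  V(3,1) = exp(-r*dt) * [p*0.119387 + (1-p)*1.530000] = 0.839872
  V(3,2) = exp(-r*dt) * [p*1.530000 + (1-p)*2.763276] = 2.158840
  V(3,3) = exp(-r*dt) * [p*2.763276 + (1-p)*3.841510] = 3.311992
  V(2,0) = exp(-r*dt) * [p*0.060986 + (1-p)*0.839872] = 0.458814
  V(2,1) = exp(-r*dt) * [p*0.839872 + (1-p)*2.158840] = 1.513003
  V(2,2) = exp(-r*dt) * [p*2.158840 + (1-p)*3.311992] = 2.746279
  V(1,0) = exp(-r*dt) * [p*0.458814 + (1-p)*1.513003] = 0.996975
  V(1,1) = exp(-r*dt) * [p*1.513003 + (1-p)*2.746279] = 2.141855
  V(0,0) = exp(-r*dt) * [p*0.996975 + (1-p)*2.141855] = 1.581060


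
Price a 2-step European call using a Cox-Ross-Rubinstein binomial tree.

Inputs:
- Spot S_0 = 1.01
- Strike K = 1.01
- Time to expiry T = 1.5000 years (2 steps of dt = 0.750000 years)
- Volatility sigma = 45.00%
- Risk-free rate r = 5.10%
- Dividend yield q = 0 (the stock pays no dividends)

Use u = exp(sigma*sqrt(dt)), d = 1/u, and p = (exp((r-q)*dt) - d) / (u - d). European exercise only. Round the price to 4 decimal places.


dt = T/N = 0.750000
u = exp(sigma*sqrt(dt)) = 1.476555; d = 1/u = 0.677252
p = (exp((r-q)*dt) - d) / (u - d) = 0.452568
Discount per step: exp(-r*dt) = 0.962472
Stock lattice S(k, i) with i counting down-moves:
  k=0: S(0,0) = 1.0100
  k=1: S(1,0) = 1.4913; S(1,1) = 0.6840
  k=2: S(2,0) = 2.2020; S(2,1) = 1.0100; S(2,2) = 0.4633
Terminal payoffs V(N, i) = max(S_T - K, 0):
  V(2,0) = 1.192016; V(2,1) = 0.000000; V(2,2) = 0.000000
Backward induction: V(k, i) = exp(-r*dt) * [p * V(k+1, i) + (1-p) * V(k+1, i+1)].
  V(1,0) = exp(-r*dt) * [p*1.192016 + (1-p)*0.000000] = 0.519223
  V(1,1) = exp(-r*dt) * [p*0.000000 + (1-p)*0.000000] = 0.000000
  V(0,0) = exp(-r*dt) * [p*0.519223 + (1-p)*0.000000] = 0.226165

Answer: Price = V(0,0) = 0.2262


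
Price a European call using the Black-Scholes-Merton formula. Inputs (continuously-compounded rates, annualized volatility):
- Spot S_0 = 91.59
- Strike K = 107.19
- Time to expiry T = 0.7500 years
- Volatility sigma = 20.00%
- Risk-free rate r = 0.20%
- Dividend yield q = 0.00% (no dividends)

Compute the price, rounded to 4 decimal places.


Answer: Price = 1.7202

Derivation:
d1 = (ln(S/K) + (r - q + 0.5*sigma^2) * T) / (sigma * sqrt(T)) = -0.81279870
d2 = d1 - sigma * sqrt(T) = -0.98600379
exp(-rT) = 0.99850112; exp(-qT) = 1.00000000
C = S_0 * exp(-qT) * N(d1) - K * exp(-rT) * N(d2)
N(d1) = 0.20816674; N(d2) = 0.16206563
C = 91.5900 * 1.00000000 * 0.20816674 - 107.1900 * 0.99850112 * 0.16206563 = 1.7202


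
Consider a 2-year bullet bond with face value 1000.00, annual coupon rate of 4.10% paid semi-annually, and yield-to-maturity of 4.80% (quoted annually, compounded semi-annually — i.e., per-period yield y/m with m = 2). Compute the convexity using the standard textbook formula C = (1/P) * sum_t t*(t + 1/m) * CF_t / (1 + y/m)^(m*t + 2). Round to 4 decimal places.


Answer: Convexity = 4.5783

Derivation:
Coupon per period c = face * coupon_rate / m = 20.500000
Periods per year m = 2; per-period yield y/m = 0.024000
Number of cashflows N = 4
Cashflows (t years, CF_t, discount factor 1/(1+y/m)^(m*t), PV):
  t = 0.5000: CF_t = 20.500000, DF = 0.976562, PV = 20.019531
  t = 1.0000: CF_t = 20.500000, DF = 0.953674, PV = 19.550323
  t = 1.5000: CF_t = 20.500000, DF = 0.931323, PV = 19.092113
  t = 2.0000: CF_t = 1020.500000, DF = 0.909495, PV = 928.139343
Price P = sum_t PV_t = 986.801311
Convexity numerator sum_t t*(t + 1/m) * CF_t / (1+y/m)^(m*t + 2):
  t = 0.5000: term = 9.546056
  t = 1.0000: term = 27.966962
  t = 1.5000: term = 54.622973
  t = 2.0000: term = 4425.713268
Convexity = (1/P) * sum = 4517.849259 / 986.801311 = 4.578277


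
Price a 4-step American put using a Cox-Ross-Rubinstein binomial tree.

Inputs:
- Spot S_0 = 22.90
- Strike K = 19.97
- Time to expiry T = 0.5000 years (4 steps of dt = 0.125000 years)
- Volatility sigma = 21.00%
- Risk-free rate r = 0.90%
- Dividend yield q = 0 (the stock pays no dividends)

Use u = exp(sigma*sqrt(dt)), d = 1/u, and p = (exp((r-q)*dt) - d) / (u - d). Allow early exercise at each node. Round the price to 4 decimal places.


Answer: Price = V(0,0) = 0.2632

Derivation:
dt = T/N = 0.125000
u = exp(sigma*sqrt(dt)) = 1.077072; d = 1/u = 0.928443
p = (exp((r-q)*dt) - d) / (u - d) = 0.489020
Discount per step: exp(-r*dt) = 0.998876
Stock lattice S(k, i) with i counting down-moves:
  k=0: S(0,0) = 22.9000
  k=1: S(1,0) = 24.6649; S(1,1) = 21.2613
  k=2: S(2,0) = 26.5659; S(2,1) = 22.9000; S(2,2) = 19.7399
  k=3: S(3,0) = 28.6134; S(3,1) = 24.6649; S(3,2) = 21.2613; S(3,3) = 18.3274
  k=4: S(4,0) = 30.8187; S(4,1) = 26.5659; S(4,2) = 22.9000; S(4,3) = 19.7399; S(4,4) = 17.0160
Terminal payoffs V(N, i) = max(K - S_T, 0):
  V(4,0) = 0.000000; V(4,1) = 0.000000; V(4,2) = 0.000000; V(4,3) = 0.230050; V(4,4) = 2.954034
Backward induction: V(k, i) = exp(-r*dt) * [p * V(k+1, i) + (1-p) * V(k+1, i+1)]; then take max(V_cont, immediate exercise) for American.
  V(3,0) = exp(-r*dt) * [p*0.000000 + (1-p)*0.000000] = 0.000000; exercise = 0.000000; V(3,0) = max -> 0.000000
  V(3,1) = exp(-r*dt) * [p*0.000000 + (1-p)*0.000000] = 0.000000; exercise = 0.000000; V(3,1) = max -> 0.000000
  V(3,2) = exp(-r*dt) * [p*0.000000 + (1-p)*0.230050] = 0.117419; exercise = 0.000000; V(3,2) = max -> 0.117419
  V(3,3) = exp(-r*dt) * [p*0.230050 + (1-p)*2.954034] = 1.620127; exercise = 1.642580; V(3,3) = max -> 1.642580
  V(2,0) = exp(-r*dt) * [p*0.000000 + (1-p)*0.000000] = 0.000000; exercise = 0.000000; V(2,0) = max -> 0.000000
  V(2,1) = exp(-r*dt) * [p*0.000000 + (1-p)*0.117419] = 0.059931; exercise = 0.000000; V(2,1) = max -> 0.059931
  V(2,2) = exp(-r*dt) * [p*0.117419 + (1-p)*1.642580] = 0.895737; exercise = 0.230050; V(2,2) = max -> 0.895737
  V(1,0) = exp(-r*dt) * [p*0.000000 + (1-p)*0.059931] = 0.030589; exercise = 0.000000; V(1,0) = max -> 0.030589
  V(1,1) = exp(-r*dt) * [p*0.059931 + (1-p)*0.895737] = 0.486463; exercise = 0.000000; V(1,1) = max -> 0.486463
  V(0,0) = exp(-r*dt) * [p*0.030589 + (1-p)*0.486463] = 0.263235; exercise = 0.000000; V(0,0) = max -> 0.263235


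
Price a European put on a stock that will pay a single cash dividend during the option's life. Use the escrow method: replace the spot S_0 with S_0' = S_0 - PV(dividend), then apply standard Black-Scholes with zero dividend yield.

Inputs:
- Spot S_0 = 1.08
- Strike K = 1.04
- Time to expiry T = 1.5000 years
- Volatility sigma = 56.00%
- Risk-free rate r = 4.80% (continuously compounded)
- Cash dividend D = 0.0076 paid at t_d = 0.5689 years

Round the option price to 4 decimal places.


PV(D) = D * exp(-r * t_d) = 0.0076 * 0.97306227 = 0.00739527
S_0' = S_0 - PV(D) = 1.0800 - 0.00739527 = 1.07260473
d1 = (ln(S_0'/K) + (r + sigma^2/2)*T) / (sigma*sqrt(T)) = 0.49291505
d2 = d1 - sigma*sqrt(T) = -0.19294208
exp(-rT) = 0.93053090
N(-d1) = 0.31103631; N(-d2) = 0.57649783
P = K * exp(-rT) * N(-d2) - S_0' * N(-d1) = 1.0400 * 0.93053090 * 0.57649783 - 1.07260473 * 0.31103631 = 0.2243

Answer: Price = 0.2243


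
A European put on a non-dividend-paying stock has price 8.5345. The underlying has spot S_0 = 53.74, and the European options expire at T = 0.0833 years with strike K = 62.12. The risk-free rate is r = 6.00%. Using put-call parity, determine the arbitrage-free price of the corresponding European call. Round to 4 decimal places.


Put-call parity: C - P = S_0 * exp(-qT) - K * exp(-rT).
S_0 * exp(-qT) = 53.7400 * 1.00000000 = 53.74000000
K * exp(-rT) = 62.1200 * 0.99501447 = 61.81029883
C = P + S*exp(-qT) - K*exp(-rT)
C = 8.5345 + 53.74000000 - 61.81029883 = 0.4642

Answer: Call price = 0.4642


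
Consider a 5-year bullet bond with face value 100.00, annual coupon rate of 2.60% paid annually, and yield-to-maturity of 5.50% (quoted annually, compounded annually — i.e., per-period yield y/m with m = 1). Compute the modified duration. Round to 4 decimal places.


Coupon per period c = face * coupon_rate / m = 2.600000
Periods per year m = 1; per-period yield y/m = 0.055000
Number of cashflows N = 5
Cashflows (t years, CF_t, discount factor 1/(1+y/m)^(m*t), PV):
  t = 1.0000: CF_t = 2.600000, DF = 0.947867, PV = 2.464455
  t = 2.0000: CF_t = 2.600000, DF = 0.898452, PV = 2.335976
  t = 3.0000: CF_t = 2.600000, DF = 0.851614, PV = 2.214196
  t = 4.0000: CF_t = 2.600000, DF = 0.807217, PV = 2.098764
  t = 5.0000: CF_t = 102.600000, DF = 0.765134, PV = 78.502785
Price P = sum_t PV_t = 87.616175
First compute Macaulay numerator sum_t t * PV_t:
  t * PV_t at t = 1.0000: 2.464455
  t * PV_t at t = 2.0000: 4.671953
  t * PV_t at t = 3.0000: 6.642587
  t * PV_t at t = 4.0000: 8.395054
  t * PV_t at t = 5.0000: 392.513924
Macaulay duration D = 414.687972 / 87.616175 = 4.733007
Modified duration = D / (1 + y/m) = 4.733007 / (1 + 0.055000) = 4.486263

Answer: Modified duration = 4.4863


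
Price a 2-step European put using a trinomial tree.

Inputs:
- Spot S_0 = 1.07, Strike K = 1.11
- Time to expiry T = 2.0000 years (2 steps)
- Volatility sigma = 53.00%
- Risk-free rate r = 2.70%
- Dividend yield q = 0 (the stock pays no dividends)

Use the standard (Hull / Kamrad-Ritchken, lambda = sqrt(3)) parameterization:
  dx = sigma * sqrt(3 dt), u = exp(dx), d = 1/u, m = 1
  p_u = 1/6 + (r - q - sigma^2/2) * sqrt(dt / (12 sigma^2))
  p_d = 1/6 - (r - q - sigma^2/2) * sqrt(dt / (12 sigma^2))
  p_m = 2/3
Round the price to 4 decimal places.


Answer: Price = V(0,0) = 0.2621

Derivation:
dt = T/N = 1.000000; dx = sigma*sqrt(3*dt) = 0.917987
u = exp(dx) = 2.504244; d = 1/u = 0.399322
p_u = 0.104874, p_m = 0.666667, p_d = 0.228459
Discount per step: exp(-r*dt) = 0.973361
Stock lattice S(k, j) with j the centered position index:
  k=0: S(0,+0) = 1.0700
  k=1: S(1,-1) = 0.4273; S(1,+0) = 1.0700; S(1,+1) = 2.6795
  k=2: S(2,-2) = 0.1706; S(2,-1) = 0.4273; S(2,+0) = 1.0700; S(2,+1) = 2.6795; S(2,+2) = 6.7102
Terminal payoffs V(N, j) = max(K - S_T, 0):
  V(2,-2) = 0.939380; V(2,-1) = 0.682725; V(2,+0) = 0.040000; V(2,+1) = 0.000000; V(2,+2) = 0.000000
Backward induction: V(k, j) = exp(-r*dt) * [p_u * V(k+1, j+1) + p_m * V(k+1, j) + p_d * V(k+1, j-1)]
  V(1,-1) = exp(-r*dt) * [p_u*0.040000 + p_m*0.682725 + p_d*0.939380] = 0.656002
  V(1,+0) = exp(-r*dt) * [p_u*0.000000 + p_m*0.040000 + p_d*0.682725] = 0.177776
  V(1,+1) = exp(-r*dt) * [p_u*0.000000 + p_m*0.000000 + p_d*0.040000] = 0.008895
  V(0,+0) = exp(-r*dt) * [p_u*0.008895 + p_m*0.177776 + p_d*0.656002] = 0.262146


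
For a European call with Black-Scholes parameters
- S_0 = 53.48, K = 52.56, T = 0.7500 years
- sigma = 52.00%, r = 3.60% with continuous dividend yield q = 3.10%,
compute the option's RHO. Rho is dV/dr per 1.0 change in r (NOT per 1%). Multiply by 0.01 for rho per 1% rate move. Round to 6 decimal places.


Answer: Rho = 16.469930

Derivation:
d1 = 0.2720260806; d2 = -0.1783071294
phi(d1) = 0.3844515032; exp(-qT) = 0.9770181987; exp(-rT) = 0.9733612415
N(d2) = 0.4292408900
Rho = K*T*exp(-rT)*N(d2) = 52.5600 * 0.7500 * 0.9733612415 * 0.4292408900 = 16.469930


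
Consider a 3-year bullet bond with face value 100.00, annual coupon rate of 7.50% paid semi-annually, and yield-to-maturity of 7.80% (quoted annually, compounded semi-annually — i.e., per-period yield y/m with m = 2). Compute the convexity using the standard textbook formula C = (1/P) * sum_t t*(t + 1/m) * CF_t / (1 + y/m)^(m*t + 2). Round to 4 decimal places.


Coupon per period c = face * coupon_rate / m = 3.750000
Periods per year m = 2; per-period yield y/m = 0.039000
Number of cashflows N = 6
Cashflows (t years, CF_t, discount factor 1/(1+y/m)^(m*t), PV):
  t = 0.5000: CF_t = 3.750000, DF = 0.962464, PV = 3.609240
  t = 1.0000: CF_t = 3.750000, DF = 0.926337, PV = 3.473763
  t = 1.5000: CF_t = 3.750000, DF = 0.891566, PV = 3.343371
  t = 2.0000: CF_t = 3.750000, DF = 0.858100, PV = 3.217874
  t = 2.5000: CF_t = 3.750000, DF = 0.825890, PV = 3.097088
  t = 3.0000: CF_t = 103.750000, DF = 0.794889, PV = 82.469777
Price P = sum_t PV_t = 99.211113
Convexity numerator sum_t t*(t + 1/m) * CF_t / (1+y/m)^(m*t + 2):
  t = 0.5000: term = 1.671686
  t = 1.0000: term = 4.826811
  t = 1.5000: term = 9.291264
  t = 2.0000: term = 14.904177
  t = 2.5000: term = 21.517098
  t = 3.0000: term = 802.145265
Convexity = (1/P) * sum = 854.356300 / 99.211113 = 8.611498

Answer: Convexity = 8.6115


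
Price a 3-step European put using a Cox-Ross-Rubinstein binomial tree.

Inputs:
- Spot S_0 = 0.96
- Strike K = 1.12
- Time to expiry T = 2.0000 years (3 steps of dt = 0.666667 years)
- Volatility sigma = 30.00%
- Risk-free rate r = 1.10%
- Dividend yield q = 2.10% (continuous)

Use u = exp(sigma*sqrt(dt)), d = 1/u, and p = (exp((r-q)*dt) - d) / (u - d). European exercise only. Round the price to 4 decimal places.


dt = T/N = 0.666667
u = exp(sigma*sqrt(dt)) = 1.277556; d = 1/u = 0.782744
p = (exp((r-q)*dt) - d) / (u - d) = 0.425639
Discount per step: exp(-r*dt) = 0.992693
Stock lattice S(k, i) with i counting down-moves:
  k=0: S(0,0) = 0.9600
  k=1: S(1,0) = 1.2265; S(1,1) = 0.7514
  k=2: S(2,0) = 1.5669; S(2,1) = 0.9600; S(2,2) = 0.5882
  k=3: S(3,0) = 2.0018; S(3,1) = 1.2265; S(3,2) = 0.7514; S(3,3) = 0.4604
Terminal payoffs V(N, i) = max(K - S_T, 0):
  V(3,0) = 0.000000; V(3,1) = 0.000000; V(3,2) = 0.368565; V(3,3) = 0.659604
Backward induction: V(k, i) = exp(-r*dt) * [p * V(k+1, i) + (1-p) * V(k+1, i+1)].
  V(2,0) = exp(-r*dt) * [p*0.000000 + (1-p)*0.000000] = 0.000000
  V(2,1) = exp(-r*dt) * [p*0.000000 + (1-p)*0.368565] = 0.210143
  V(2,2) = exp(-r*dt) * [p*0.368565 + (1-p)*0.659604] = 0.531813
  V(1,0) = exp(-r*dt) * [p*0.000000 + (1-p)*0.210143] = 0.119816
  V(1,1) = exp(-r*dt) * [p*0.210143 + (1-p)*0.531813] = 0.392012
  V(0,0) = exp(-r*dt) * [p*0.119816 + (1-p)*0.392012] = 0.274137

Answer: Price = V(0,0) = 0.2741


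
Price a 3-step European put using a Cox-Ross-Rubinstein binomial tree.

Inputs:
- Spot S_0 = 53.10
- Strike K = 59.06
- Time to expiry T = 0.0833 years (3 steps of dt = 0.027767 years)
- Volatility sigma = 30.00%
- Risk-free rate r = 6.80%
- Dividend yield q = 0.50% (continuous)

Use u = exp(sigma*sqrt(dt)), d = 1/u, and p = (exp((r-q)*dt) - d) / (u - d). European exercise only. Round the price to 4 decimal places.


Answer: Price = V(0,0) = 5.9855

Derivation:
dt = T/N = 0.027767
u = exp(sigma*sqrt(dt)) = 1.051261; d = 1/u = 0.951239
p = (exp((r-q)*dt) - d) / (u - d) = 0.505010
Discount per step: exp(-r*dt) = 0.998114
Stock lattice S(k, i) with i counting down-moves:
  k=0: S(0,0) = 53.1000
  k=1: S(1,0) = 55.8219; S(1,1) = 50.5108
  k=2: S(2,0) = 58.6834; S(2,1) = 53.1000; S(2,2) = 48.0478
  k=3: S(3,0) = 61.6915; S(3,1) = 55.8219; S(3,2) = 50.5108; S(3,3) = 45.7050
Terminal payoffs V(N, i) = max(K - S_T, 0):
  V(3,0) = 0.000000; V(3,1) = 3.238063; V(3,2) = 8.549212; V(3,3) = 13.355035
Backward induction: V(k, i) = exp(-r*dt) * [p * V(k+1, i) + (1-p) * V(k+1, i+1)].
  V(2,0) = exp(-r*dt) * [p*0.000000 + (1-p)*3.238063] = 1.599787
  V(2,1) = exp(-r*dt) * [p*3.238063 + (1-p)*8.549212] = 5.855964
  V(2,2) = exp(-r*dt) * [p*8.549212 + (1-p)*13.355035] = 10.907434
  V(1,0) = exp(-r*dt) * [p*1.599787 + (1-p)*5.855964] = 3.699561
  V(1,1) = exp(-r*dt) * [p*5.855964 + (1-p)*10.907434] = 8.340630
  V(0,0) = exp(-r*dt) * [p*3.699561 + (1-p)*8.340630] = 5.985533


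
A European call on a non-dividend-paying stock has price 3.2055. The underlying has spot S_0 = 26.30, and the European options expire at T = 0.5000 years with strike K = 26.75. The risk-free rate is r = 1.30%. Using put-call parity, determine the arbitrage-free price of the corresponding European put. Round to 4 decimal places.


Put-call parity: C - P = S_0 * exp(-qT) - K * exp(-rT).
S_0 * exp(-qT) = 26.3000 * 1.00000000 = 26.30000000
K * exp(-rT) = 26.7500 * 0.99352108 = 26.57668887
P = C - S*exp(-qT) + K*exp(-rT)
P = 3.2055 - 26.30000000 + 26.57668887 = 3.4822

Answer: Put price = 3.4822


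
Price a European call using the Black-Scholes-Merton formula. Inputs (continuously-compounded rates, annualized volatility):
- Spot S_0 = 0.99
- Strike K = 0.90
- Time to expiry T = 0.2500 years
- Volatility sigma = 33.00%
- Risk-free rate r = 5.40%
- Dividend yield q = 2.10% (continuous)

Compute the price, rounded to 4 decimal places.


Answer: Price = 0.1217

Derivation:
d1 = (ln(S/K) + (r - q + 0.5*sigma^2) * T) / (sigma * sqrt(T)) = 0.71013745
d2 = d1 - sigma * sqrt(T) = 0.54513745
exp(-rT) = 0.98659072; exp(-qT) = 0.99476376
C = S_0 * exp(-qT) * N(d1) - K * exp(-rT) * N(d2)
N(d1) = 0.76119055; N(d2) = 0.70717051
C = 0.9900 * 0.99476376 * 0.76119055 - 0.9000 * 0.98659072 * 0.70717051 = 0.1217


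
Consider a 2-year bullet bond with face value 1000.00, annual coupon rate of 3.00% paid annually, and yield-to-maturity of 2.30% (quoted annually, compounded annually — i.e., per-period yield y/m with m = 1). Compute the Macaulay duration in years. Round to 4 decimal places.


Answer: Macaulay duration = 1.9711 years

Derivation:
Coupon per period c = face * coupon_rate / m = 30.000000
Periods per year m = 1; per-period yield y/m = 0.023000
Number of cashflows N = 2
Cashflows (t years, CF_t, discount factor 1/(1+y/m)^(m*t), PV):
  t = 1.0000: CF_t = 30.000000, DF = 0.977517, PV = 29.325513
  t = 2.0000: CF_t = 1030.000000, DF = 0.955540, PV = 984.205884
Price P = sum_t PV_t = 1013.531398
Macaulay numerator sum_t t * PV_t:
  t * PV_t at t = 1.0000: 29.325513
  t * PV_t at t = 2.0000: 1968.411769
Macaulay duration D = (sum_t t * PV_t) / P = 1997.737282 / 1013.531398 = 1.971066


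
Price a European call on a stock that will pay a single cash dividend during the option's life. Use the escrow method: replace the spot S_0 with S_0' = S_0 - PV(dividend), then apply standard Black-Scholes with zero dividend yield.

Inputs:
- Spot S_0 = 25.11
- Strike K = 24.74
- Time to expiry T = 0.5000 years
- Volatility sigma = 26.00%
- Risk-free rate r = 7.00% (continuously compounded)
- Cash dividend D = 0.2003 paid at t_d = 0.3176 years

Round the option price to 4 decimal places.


Answer: Price = 2.3460

Derivation:
PV(D) = D * exp(-r * t_d) = 0.2003 * 0.97801331 = 0.19589607
S_0' = S_0 - PV(D) = 25.1100 - 0.19589607 = 24.91410393
d1 = (ln(S_0'/K) + (r + sigma^2/2)*T) / (sigma*sqrt(T)) = 0.32044284
d2 = d1 - sigma*sqrt(T) = 0.13659508
exp(-rT) = 0.96560542
N(d1) = 0.62568367; N(d2) = 0.55432457
C = S_0' * N(d1) - K * exp(-rT) * N(d2) = 24.91410393 * 0.62568367 - 24.7400 * 0.96560542 * 0.55432457 = 2.3460


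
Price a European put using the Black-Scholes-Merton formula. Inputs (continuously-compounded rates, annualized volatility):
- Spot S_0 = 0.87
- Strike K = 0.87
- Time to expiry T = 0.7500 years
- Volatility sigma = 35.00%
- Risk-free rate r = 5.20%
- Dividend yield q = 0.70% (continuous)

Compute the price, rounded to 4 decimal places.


d1 = (ln(S/K) + (r - q + 0.5*sigma^2) * T) / (sigma * sqrt(T)) = 0.26290057
d2 = d1 - sigma * sqrt(T) = -0.04020832
exp(-rT) = 0.96175071; exp(-qT) = 0.99476376
P = K * exp(-rT) * N(-d2) - S_0 * exp(-qT) * N(-d1)
N(-d1) = 0.39631361; N(-d2) = 0.51603648
P = 0.8700 * 0.96175071 * 0.51603648 - 0.8700 * 0.99476376 * 0.39631361 = 0.0888

Answer: Price = 0.0888


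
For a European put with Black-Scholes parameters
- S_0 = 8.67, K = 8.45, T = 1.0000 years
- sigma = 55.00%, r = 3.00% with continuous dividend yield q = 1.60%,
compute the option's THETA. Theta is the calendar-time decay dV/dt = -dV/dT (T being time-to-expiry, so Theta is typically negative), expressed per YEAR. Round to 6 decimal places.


d1 = 0.3471860899; d2 = -0.2028139101
phi(d1) = 0.3756086043; exp(-qT) = 0.9841273201; exp(-rT) = 0.9704455335
Theta = -S*exp(-qT)*phi(d1)*sigma/(2*sqrt(T)) + r*K*exp(-rT)*N(-d2) - q*S*exp(-qT)*N(-d1)
N(-d1) = 0.3642257602; N(-d2) = 0.5803597574; sqrt(T) = 1.0000000000
Term 1 = -8.6700 * 0.9841273201 * 0.3756086043 * 0.5500 / (2 * 1.0000000000) = -0.8813301186
Term 2 = 0.0300 * 8.4500 * 0.9704455335 * 0.5803597574 = 0.1427731100
Term 3 = -0.0160 * 8.6700 * 0.9841273201 * 0.3642257602 = -0.0497234240
Theta = -0.8813301186 + (0.1427731100) + (-0.0497234240) = -0.788280

Answer: Theta = -0.788280


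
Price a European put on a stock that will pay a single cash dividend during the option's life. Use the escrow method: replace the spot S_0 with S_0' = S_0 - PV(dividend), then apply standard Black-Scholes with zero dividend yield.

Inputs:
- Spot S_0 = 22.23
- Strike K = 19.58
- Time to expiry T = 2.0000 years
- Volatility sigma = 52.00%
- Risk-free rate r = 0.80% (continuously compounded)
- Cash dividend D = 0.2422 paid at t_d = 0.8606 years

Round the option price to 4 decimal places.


PV(D) = D * exp(-r * t_d) = 0.2422 * 0.99313885 = 0.24053823
S_0' = S_0 - PV(D) = 22.2300 - 0.24053823 = 21.98946177
d1 = (ln(S_0'/K) + (r + sigma^2/2)*T) / (sigma*sqrt(T)) = 0.54726623
d2 = d1 - sigma*sqrt(T) = -0.18812482
exp(-rT) = 0.98412732
N(-d1) = 0.29209792; N(-d2) = 0.57461060
P = K * exp(-rT) * N(-d2) - S_0' * N(-d1) = 19.5800 * 0.98412732 * 0.57461060 - 21.98946177 * 0.29209792 = 4.6492

Answer: Price = 4.6492


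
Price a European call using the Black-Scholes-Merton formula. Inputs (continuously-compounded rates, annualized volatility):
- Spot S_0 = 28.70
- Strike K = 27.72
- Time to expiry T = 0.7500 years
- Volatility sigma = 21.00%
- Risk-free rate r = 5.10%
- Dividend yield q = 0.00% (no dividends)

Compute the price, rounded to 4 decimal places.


d1 = (ln(S/K) + (r - q + 0.5*sigma^2) * T) / (sigma * sqrt(T)) = 0.49228980
d2 = d1 - sigma * sqrt(T) = 0.31042446
exp(-rT) = 0.96247229; exp(-qT) = 1.00000000
C = S_0 * exp(-qT) * N(d1) - K * exp(-rT) * N(d2)
N(d1) = 0.68874275; N(d2) = 0.62188090
C = 28.7000 * 1.00000000 * 0.68874275 - 27.7200 * 0.96247229 * 0.62188090 = 3.1753

Answer: Price = 3.1753


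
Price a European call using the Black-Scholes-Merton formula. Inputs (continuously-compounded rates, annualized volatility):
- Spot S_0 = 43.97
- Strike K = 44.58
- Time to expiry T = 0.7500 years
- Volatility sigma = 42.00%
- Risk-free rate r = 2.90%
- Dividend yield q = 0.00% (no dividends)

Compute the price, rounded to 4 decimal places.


Answer: Price = 6.4963

Derivation:
d1 = (ln(S/K) + (r - q + 0.5*sigma^2) * T) / (sigma * sqrt(T)) = 0.20378335
d2 = d1 - sigma * sqrt(T) = -0.15994732
exp(-rT) = 0.97848483; exp(-qT) = 1.00000000
C = S_0 * exp(-qT) * N(d1) - K * exp(-rT) * N(d2)
N(d1) = 0.58073860; N(d2) = 0.43646129
C = 43.9700 * 1.00000000 * 0.58073860 - 44.5800 * 0.97848483 * 0.43646129 = 6.4963
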